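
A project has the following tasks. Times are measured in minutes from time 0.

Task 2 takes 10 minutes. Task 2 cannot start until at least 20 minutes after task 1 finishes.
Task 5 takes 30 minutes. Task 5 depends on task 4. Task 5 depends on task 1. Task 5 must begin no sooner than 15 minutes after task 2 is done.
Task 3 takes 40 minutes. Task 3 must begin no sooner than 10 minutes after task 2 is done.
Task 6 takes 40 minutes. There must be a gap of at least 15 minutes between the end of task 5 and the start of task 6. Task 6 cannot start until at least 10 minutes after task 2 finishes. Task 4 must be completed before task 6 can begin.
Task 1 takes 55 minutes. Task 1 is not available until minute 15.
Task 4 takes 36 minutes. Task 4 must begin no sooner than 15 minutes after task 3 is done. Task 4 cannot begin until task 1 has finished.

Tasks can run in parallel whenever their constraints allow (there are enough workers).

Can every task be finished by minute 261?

No

Task 1 cannot begin until its own release at minute 15. It runs from minute 15 to 15 + 55 = minute 70.
After task 1 (finishes minute 70, plus 20-minute gap → minute 90), task 2 can start at minute 90 and finishes at minute 100.
After task 2 (finishes minute 100, plus 10-minute gap → minute 110), task 3 can start at minute 110 and finishes at minute 150.
For task 4: task 3 (finishes minute 150, plus 15-minute gap → minute 165); task 1 (finishes minute 70). Taking the maximum gives a start of minute 165, and it finishes at 165 + 36 = minute 201.
Task 5 cannot start until task 4 (finishes minute 201); task 1 (finishes minute 70); task 2 (finishes minute 100, plus 15-minute gap → minute 115). The controlling bound is minute 201, so task 5 finishes at 201 + 30 = minute 231.
Task 6 cannot start until task 5 (finishes minute 231, plus 15-minute gap → minute 246); task 2 (finishes minute 100, plus 10-minute gap → minute 110); task 4 (finishes minute 201). The controlling bound is minute 246, so task 6 finishes at 246 + 40 = minute 286.
The earliest everything can be done is minute 286, which is after the deadline of 261, so it is not possible.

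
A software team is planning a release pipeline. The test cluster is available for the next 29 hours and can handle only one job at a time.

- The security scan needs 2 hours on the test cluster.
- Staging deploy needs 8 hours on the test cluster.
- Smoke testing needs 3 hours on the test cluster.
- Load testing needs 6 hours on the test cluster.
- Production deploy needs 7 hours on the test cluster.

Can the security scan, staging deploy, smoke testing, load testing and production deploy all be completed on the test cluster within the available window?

Yes

Running back to back, the jobs need 2 + 8 + 3 + 6 + 7 = 26 hours on the test cluster.
Since 26 ≤ 29, they fit within the window.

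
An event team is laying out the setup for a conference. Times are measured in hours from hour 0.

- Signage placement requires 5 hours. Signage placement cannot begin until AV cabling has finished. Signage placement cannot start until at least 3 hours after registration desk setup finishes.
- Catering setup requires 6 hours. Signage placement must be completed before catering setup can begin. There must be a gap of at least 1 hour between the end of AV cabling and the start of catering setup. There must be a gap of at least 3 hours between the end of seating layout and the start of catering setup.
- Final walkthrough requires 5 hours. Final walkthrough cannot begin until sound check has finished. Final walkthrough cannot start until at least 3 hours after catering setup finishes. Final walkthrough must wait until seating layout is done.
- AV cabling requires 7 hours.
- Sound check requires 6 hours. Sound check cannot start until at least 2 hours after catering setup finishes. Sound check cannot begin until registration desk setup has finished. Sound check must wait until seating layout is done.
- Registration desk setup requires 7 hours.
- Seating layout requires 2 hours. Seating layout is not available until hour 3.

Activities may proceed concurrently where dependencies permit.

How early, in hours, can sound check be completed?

29

Nothing blocks registration desk setup, so it runs from hour 0 to hour 7.
Seating layout cannot begin until its own release at hour 3. It runs from hour 3 to 3 + 2 = hour 5.
AV cabling has no prerequisites, so it starts at hour 0 and finishes at hour 7.
For signage placement: AV cabling (finishes hour 7); registration desk setup (finishes hour 7, plus 3-hour gap → hour 10). Taking the maximum gives a start of hour 10, and it finishes at 10 + 5 = hour 15.
For catering setup: signage placement (finishes hour 15); AV cabling (finishes hour 7, plus 1-hour gap → hour 8); seating layout (finishes hour 5, plus 3-hour gap → hour 8). Taking the maximum gives a start of hour 15, and it finishes at 15 + 6 = hour 21.
For sound check: catering setup (finishes hour 21, plus 2-hour gap → hour 23); registration desk setup (finishes hour 7); seating layout (finishes hour 5). Taking the maximum gives a start of hour 23, and it finishes at 23 + 6 = hour 29.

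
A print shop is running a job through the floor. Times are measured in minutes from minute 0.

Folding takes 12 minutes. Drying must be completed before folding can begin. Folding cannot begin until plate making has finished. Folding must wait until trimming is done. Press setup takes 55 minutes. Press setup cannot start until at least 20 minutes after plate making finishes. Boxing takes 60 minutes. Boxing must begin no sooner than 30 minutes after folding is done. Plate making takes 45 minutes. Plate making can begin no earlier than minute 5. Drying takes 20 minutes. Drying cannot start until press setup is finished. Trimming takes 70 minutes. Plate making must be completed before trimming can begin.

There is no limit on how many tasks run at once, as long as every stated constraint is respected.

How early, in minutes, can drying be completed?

Plate making waits on its own release at minute 5, so it starts at minute 5 and finishes at 5 + 45 = minute 50.
After plate making (finishes minute 50, plus 20-minute gap → minute 70), press setup can start at minute 70 and finishes at minute 125.
Drying waits on press setup (finishes minute 125), so it starts at minute 125 and finishes at 125 + 20 = minute 145.

145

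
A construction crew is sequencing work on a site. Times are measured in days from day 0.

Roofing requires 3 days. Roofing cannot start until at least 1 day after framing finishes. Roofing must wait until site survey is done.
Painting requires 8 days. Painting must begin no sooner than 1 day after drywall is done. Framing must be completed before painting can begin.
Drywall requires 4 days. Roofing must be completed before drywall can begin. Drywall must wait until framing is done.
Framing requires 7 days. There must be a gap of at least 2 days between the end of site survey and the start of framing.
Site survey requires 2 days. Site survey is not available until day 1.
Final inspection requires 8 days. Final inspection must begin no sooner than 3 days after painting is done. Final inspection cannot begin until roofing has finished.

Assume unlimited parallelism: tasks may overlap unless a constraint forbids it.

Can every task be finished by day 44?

Yes

Site survey cannot begin until its own release at day 1. It runs from day 1 to 1 + 2 = day 3.
After site survey (finishes day 3, plus 2-day gap → day 5), framing can start at day 5 and finishes at day 12.
Roofing has to wait for framing (finishes day 12, plus 1-day gap → day 13); site survey (finishes day 3). The latest of these is day 13, so roofing runs day 13 to 13 + 3 = day 16.
Drywall has to wait for roofing (finishes day 16); framing (finishes day 12). The latest of these is day 16, so drywall runs day 16 to 16 + 4 = day 20.
For painting: drywall (finishes day 20, plus 1-day gap → day 21); framing (finishes day 12). Taking the maximum gives a start of day 21, and it finishes at 21 + 8 = day 29.
For final inspection: painting (finishes day 29, plus 3-day gap → day 32); roofing (finishes day 16). Taking the maximum gives a start of day 32, and it finishes at 32 + 8 = day 40.
Every task is finished by day 40, which is no later than the deadline of 44, so the schedule is feasible.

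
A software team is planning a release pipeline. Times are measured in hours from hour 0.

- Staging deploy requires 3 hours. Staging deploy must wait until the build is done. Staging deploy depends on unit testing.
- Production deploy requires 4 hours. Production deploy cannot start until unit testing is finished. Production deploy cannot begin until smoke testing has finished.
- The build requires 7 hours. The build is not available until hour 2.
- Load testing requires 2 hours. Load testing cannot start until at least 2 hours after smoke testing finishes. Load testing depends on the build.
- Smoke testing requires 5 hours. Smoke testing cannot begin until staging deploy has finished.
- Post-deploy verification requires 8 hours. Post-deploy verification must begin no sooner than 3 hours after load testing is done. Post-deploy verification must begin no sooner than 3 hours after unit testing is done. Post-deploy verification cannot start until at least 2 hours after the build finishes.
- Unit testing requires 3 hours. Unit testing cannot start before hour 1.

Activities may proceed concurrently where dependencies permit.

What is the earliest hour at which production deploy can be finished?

After its own release at hour 1, unit testing can start at hour 1 and finishes at hour 4.
After its own release at hour 2, the build can start at hour 2 and finishes at hour 9.
Staging deploy cannot start until the build (finishes hour 9); unit testing (finishes hour 4). The controlling bound is hour 9, so staging deploy finishes at 9 + 3 = hour 12.
Smoke testing waits on staging deploy (finishes hour 12), so it starts at hour 12 and finishes at 12 + 5 = hour 17.
Production deploy has to wait for unit testing (finishes hour 4); smoke testing (finishes hour 17). The latest of these is hour 17, so production deploy runs hour 17 to 17 + 4 = hour 21.

21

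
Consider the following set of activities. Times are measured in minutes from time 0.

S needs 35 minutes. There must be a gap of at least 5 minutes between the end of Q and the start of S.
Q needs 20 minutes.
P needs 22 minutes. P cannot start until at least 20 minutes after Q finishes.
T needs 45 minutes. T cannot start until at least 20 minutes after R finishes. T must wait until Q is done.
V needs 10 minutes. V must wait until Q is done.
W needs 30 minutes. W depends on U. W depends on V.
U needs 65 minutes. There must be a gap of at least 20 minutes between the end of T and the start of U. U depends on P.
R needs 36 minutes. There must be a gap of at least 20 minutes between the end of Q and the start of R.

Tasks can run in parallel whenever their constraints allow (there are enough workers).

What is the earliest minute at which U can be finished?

226

Q has no prerequisites, so it starts at minute 0 and finishes at minute 20.
R cannot begin until Q (finishes minute 20, plus 20-minute gap → minute 40). It runs from minute 40 to 40 + 36 = minute 76.
T needs all of R (finishes minute 76, plus 20-minute gap → minute 96); Q (finishes minute 20). That puts its earliest start at minute 96; it finishes at 96 + 45 = minute 141.
P waits on Q (finishes minute 20, plus 20-minute gap → minute 40), so it starts at minute 40 and finishes at 40 + 22 = minute 62.
U needs all of T (finishes minute 141, plus 20-minute gap → minute 161); P (finishes minute 62). That puts its earliest start at minute 161; it finishes at 161 + 65 = minute 226.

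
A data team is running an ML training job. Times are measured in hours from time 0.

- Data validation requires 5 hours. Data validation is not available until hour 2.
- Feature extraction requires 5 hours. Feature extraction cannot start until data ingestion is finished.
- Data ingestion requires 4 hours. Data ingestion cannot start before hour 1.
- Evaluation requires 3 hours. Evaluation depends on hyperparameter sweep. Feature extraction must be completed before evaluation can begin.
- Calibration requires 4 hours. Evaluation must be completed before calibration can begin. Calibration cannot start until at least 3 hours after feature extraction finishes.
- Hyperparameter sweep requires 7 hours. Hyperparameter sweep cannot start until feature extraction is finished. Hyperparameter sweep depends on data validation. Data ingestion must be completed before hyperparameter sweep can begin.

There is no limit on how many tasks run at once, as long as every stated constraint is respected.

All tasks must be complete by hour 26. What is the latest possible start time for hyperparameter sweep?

To finish by hour 26, calibration (duration 4) must start no later than hour 22.
Evaluation must finish before calibration (must start by hour 22). With a 3-hour duration, evaluation must start by 22 − 3 = hour 19.
Since evaluation (must start by hour 19) depends on it, hyperparameter sweep must finish by hour 19. Backing off its 7-hour duration gives a latest start of hour 12.

12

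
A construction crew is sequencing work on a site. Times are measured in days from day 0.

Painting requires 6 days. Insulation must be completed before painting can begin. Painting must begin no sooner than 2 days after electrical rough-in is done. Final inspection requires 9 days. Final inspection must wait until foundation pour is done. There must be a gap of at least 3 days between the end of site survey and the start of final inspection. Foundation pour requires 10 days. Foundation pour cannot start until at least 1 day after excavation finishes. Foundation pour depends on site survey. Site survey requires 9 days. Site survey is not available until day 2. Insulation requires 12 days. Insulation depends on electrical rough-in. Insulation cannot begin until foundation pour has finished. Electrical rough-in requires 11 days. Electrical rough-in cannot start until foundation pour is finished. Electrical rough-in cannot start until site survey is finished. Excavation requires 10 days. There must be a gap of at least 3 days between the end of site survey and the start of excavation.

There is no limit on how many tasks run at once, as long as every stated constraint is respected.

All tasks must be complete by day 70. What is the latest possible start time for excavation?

20

Painting has no dependents, so it just needs to finish by day 70. Starting by 70 − 6 = day 64 achieves that.
Since painting (must start by day 64) depends on it, insulation must finish by day 64. Backing off its 12-day duration gives a latest start of day 52.
For electrical rough-in: insulation (must start by day 52); painting (must start by day 64, minus 2-day gap → day 62). The most restrictive is day 52; with an 11-day duration, electrical rough-in must start by day 41.
To finish by day 70, final inspection (duration 9) must start no later than day 61.
Foundation pour feeds electrical rough-in (must start by day 41); insulation (must start by day 52); final inspection (must start by day 61). Taking the minimum, foundation pour must finish by day 41 and start by 41 − 10 = day 31.
Excavation must finish before foundation pour (must start by day 31, minus 1-day gap → day 30). With a 10-day duration, excavation must start by 30 − 10 = day 20.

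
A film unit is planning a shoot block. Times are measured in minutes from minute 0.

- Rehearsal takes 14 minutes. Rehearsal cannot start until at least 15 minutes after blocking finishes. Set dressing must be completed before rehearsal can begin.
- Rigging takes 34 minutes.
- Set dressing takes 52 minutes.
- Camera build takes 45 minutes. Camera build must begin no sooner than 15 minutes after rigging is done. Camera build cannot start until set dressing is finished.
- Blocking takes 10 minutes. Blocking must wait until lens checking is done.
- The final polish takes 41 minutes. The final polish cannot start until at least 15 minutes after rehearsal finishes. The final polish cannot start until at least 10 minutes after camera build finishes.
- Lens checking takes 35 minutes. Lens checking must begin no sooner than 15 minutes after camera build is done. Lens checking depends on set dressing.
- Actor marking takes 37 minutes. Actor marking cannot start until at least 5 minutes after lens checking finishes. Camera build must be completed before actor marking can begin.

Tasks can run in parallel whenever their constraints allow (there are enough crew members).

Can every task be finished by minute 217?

Set dressing has no prerequisites, so it starts at minute 0 and finishes at minute 52.
Rigging can start immediately at minute 0; it finishes at minute 34.
For camera build: rigging (finishes minute 34, plus 15-minute gap → minute 49); set dressing (finishes minute 52). Taking the maximum gives a start of minute 52, and it finishes at 52 + 45 = minute 97.
For lens checking: camera build (finishes minute 97, plus 15-minute gap → minute 112); set dressing (finishes minute 52). Taking the maximum gives a start of minute 112, and it finishes at 112 + 35 = minute 147.
Actor marking needs all of lens checking (finishes minute 147, plus 5-minute gap → minute 152); camera build (finishes minute 97). That puts its earliest start at minute 152; it finishes at 152 + 37 = minute 189.
After lens checking (finishes minute 147), blocking can start at minute 147 and finishes at minute 157.
For rehearsal: blocking (finishes minute 157, plus 15-minute gap → minute 172); set dressing (finishes minute 52). Taking the maximum gives a start of minute 172, and it finishes at 172 + 14 = minute 186.
The final polish needs all of rehearsal (finishes minute 186, plus 15-minute gap → minute 201); camera build (finishes minute 97, plus 10-minute gap → minute 107). That puts its earliest start at minute 201; it finishes at 201 + 41 = minute 242.
The earliest everything can be done is minute 242, which is after the deadline of 217, so it is not possible.

No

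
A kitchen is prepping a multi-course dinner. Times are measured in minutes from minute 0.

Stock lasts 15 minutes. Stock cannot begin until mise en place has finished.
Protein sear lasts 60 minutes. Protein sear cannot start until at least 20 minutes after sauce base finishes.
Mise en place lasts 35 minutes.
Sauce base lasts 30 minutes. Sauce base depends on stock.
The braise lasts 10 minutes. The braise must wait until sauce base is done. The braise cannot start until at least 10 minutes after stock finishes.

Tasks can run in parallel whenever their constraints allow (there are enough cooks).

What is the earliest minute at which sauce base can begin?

50

Mise en place can start immediately at minute 0; it finishes at minute 35.
After mise en place (finishes minute 35), stock can start at minute 35 and finishes at minute 50.
Sauce base waits on stock (finishes minute 50), so the earliest it can start is minute 50.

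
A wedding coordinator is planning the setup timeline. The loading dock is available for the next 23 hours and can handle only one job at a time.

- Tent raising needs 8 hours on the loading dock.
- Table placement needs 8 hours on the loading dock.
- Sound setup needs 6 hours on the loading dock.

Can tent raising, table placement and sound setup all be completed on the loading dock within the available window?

Running back to back, the jobs need 8 + 8 + 6 = 22 hours on the loading dock.
Since 22 ≤ 23, they fit within the window.

Yes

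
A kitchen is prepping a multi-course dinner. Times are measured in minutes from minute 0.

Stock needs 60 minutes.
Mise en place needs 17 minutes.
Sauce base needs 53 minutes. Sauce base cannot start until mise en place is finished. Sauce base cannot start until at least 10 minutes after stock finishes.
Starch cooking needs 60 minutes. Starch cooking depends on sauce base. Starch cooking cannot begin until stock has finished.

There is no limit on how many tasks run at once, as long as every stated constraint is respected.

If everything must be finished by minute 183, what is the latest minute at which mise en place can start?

53

To finish by minute 183, starch cooking (duration 60) must start no later than minute 123.
Sauce base feeds into starch cooking (must start by minute 123); so sauce base must finish by minute 123 and therefore start by minute 70.
Mise en place has to be done before sauce base (must start by minute 70). That means finishing by minute 70, i.e. starting by 70 − 17 = minute 53.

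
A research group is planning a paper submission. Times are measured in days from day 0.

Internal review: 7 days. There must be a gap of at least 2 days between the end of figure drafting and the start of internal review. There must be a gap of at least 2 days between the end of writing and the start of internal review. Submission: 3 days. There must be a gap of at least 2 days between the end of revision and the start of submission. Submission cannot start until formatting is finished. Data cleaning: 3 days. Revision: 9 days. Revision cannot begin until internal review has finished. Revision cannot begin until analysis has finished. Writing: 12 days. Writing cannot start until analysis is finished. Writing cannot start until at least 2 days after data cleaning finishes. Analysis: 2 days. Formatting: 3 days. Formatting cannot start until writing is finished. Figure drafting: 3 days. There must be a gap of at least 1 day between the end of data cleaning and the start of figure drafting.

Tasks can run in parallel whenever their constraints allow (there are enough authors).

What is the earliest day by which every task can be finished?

Analysis has no prerequisites, so it starts at day 0 and finishes at day 2.
Nothing blocks data cleaning, so it runs from day 0 to day 3.
Writing cannot start until analysis (finishes day 2); data cleaning (finishes day 3, plus 2-day gap → day 5). The controlling bound is day 5, so writing finishes at 5 + 12 = day 17.
After writing (finishes day 17), formatting can start at day 17 and finishes at day 20.
After data cleaning (finishes day 3, plus 1-day gap → day 4), figure drafting can start at day 4 and finishes at day 7.
Internal review cannot start until figure drafting (finishes day 7, plus 2-day gap → day 9); writing (finishes day 17, plus 2-day gap → day 19). The controlling bound is day 19, so internal review finishes at 19 + 7 = day 26.
Revision cannot start until internal review (finishes day 26); analysis (finishes day 2). The controlling bound is day 26, so revision finishes at 26 + 9 = day 35.
Submission needs all of revision (finishes day 35, plus 2-day gap → day 37); formatting (finishes day 20). That puts its earliest start at day 37; it finishes at 37 + 3 = day 40.
All tasks are finished once the last one completes. Finish times: Data cleaning at 3, Analysis at 2, Figure drafting at 7, Writing at 17, Internal review at 26, Revision at 35, Formatting at 20, Submission at 40. The latest is day 40.

40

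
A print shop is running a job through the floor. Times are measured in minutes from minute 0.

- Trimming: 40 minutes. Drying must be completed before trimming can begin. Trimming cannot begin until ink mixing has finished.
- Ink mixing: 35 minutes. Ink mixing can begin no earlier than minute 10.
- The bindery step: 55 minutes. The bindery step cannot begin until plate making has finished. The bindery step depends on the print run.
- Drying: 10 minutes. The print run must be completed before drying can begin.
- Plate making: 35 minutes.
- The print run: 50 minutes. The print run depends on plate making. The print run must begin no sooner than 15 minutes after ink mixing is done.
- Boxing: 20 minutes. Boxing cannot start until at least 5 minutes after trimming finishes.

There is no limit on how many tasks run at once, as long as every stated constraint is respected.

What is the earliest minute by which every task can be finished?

185

Ink mixing waits on its own release at minute 10, so it starts at minute 10 and finishes at 10 + 35 = minute 45.
Plate making can start immediately at minute 0; it finishes at minute 35.
The print run cannot start until plate making (finishes minute 35); ink mixing (finishes minute 45, plus 15-minute gap → minute 60). The controlling bound is minute 60, so the print run finishes at 60 + 50 = minute 110.
For the bindery step: plate making (finishes minute 35); the print run (finishes minute 110). Taking the maximum gives a start of minute 110, and it finishes at 110 + 55 = minute 165.
Drying waits on the print run (finishes minute 110), so it starts at minute 110 and finishes at 110 + 10 = minute 120.
For trimming: drying (finishes minute 120); ink mixing (finishes minute 45). Taking the maximum gives a start of minute 120, and it finishes at 120 + 40 = minute 160.
Boxing cannot begin until trimming (finishes minute 160, plus 5-minute gap → minute 165). It runs from minute 165 to 165 + 20 = minute 185.
All tasks are finished once the last one completes. Finish times: Plate making at 35, Ink mixing at 45, The print run at 110, Drying at 120, Trimming at 160, The bindery step at 165, Boxing at 185. The latest is minute 185.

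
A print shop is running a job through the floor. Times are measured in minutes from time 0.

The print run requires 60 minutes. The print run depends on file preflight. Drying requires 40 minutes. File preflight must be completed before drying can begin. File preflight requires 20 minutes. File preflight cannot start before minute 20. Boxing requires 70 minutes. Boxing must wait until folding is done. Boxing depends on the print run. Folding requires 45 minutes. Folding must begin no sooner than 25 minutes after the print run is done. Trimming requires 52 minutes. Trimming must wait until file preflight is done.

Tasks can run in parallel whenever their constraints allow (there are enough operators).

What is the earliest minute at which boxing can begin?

After its own release at minute 20, file preflight can start at minute 20 and finishes at minute 40.
The print run waits on file preflight (finishes minute 40), so it starts at minute 40 and finishes at 40 + 60 = minute 100.
After the print run (finishes minute 100, plus 25-minute gap → minute 125), folding can start at minute 125 and finishes at minute 170.
Boxing waits on folding (finishes minute 170); the print run (finishes minute 100). The latest of these is minute 170, which is the earliest boxing can start.

170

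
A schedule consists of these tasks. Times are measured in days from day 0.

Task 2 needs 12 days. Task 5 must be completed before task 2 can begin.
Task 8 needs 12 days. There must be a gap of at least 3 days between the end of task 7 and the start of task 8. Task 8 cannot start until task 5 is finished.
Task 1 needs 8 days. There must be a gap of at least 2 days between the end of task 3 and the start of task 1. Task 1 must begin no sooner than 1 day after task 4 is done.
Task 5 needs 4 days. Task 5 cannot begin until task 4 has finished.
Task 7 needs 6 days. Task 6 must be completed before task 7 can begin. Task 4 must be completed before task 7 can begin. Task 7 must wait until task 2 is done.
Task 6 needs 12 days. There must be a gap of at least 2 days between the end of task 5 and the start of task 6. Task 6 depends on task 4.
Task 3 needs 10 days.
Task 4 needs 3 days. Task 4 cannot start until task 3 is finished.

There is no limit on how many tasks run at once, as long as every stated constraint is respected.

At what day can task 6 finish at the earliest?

31

Task 3 has no prerequisites, so it starts at day 0 and finishes at day 10.
Task 4 cannot begin until task 3 (finishes day 10). It runs from day 10 to 10 + 3 = day 13.
Task 5 waits on task 4 (finishes day 13), so it starts at day 13 and finishes at 13 + 4 = day 17.
Task 6 cannot start until task 5 (finishes day 17, plus 2-day gap → day 19); task 4 (finishes day 13). The controlling bound is day 19, so task 6 finishes at 19 + 12 = day 31.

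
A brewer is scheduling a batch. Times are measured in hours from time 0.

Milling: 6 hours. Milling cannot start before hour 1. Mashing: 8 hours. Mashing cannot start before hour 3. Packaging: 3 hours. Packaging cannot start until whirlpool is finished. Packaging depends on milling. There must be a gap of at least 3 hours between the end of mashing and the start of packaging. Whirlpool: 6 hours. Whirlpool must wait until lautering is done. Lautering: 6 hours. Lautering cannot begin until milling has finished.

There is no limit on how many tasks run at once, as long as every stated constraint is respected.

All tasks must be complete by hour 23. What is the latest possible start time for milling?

2

Packaging must finish by hour 23; it takes 3 hours, so it must start by 23 − 3 = hour 20.
Whirlpool feeds into packaging (must start by hour 20); so whirlpool must finish by hour 20 and therefore start by hour 14.
Lautering has to be done before whirlpool (must start by hour 14). That means finishing by hour 14, i.e. starting by 14 − 6 = hour 8.
Milling must finish in time for lautering (must start by hour 8); packaging (must start by hour 20). The tightest is hour 8, so milling must start by 8 − 6 = hour 2.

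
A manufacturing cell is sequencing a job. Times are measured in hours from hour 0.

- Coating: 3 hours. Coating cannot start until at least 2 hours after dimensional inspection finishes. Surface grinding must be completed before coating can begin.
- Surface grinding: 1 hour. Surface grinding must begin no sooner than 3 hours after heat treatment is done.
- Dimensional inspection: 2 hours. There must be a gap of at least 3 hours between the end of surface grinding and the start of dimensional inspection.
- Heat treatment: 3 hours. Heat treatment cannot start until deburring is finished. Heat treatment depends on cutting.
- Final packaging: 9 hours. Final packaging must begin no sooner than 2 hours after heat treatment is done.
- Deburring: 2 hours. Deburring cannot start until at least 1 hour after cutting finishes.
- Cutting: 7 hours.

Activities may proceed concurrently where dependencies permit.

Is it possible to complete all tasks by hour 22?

Cutting can start immediately at hour 0; it finishes at hour 7.
Deburring waits on cutting (finishes hour 7, plus 1-hour gap → hour 8), so it starts at hour 8 and finishes at 8 + 2 = hour 10.
For heat treatment: deburring (finishes hour 10); cutting (finishes hour 7). Taking the maximum gives a start of hour 10, and it finishes at 10 + 3 = hour 13.
After heat treatment (finishes hour 13, plus 2-hour gap → hour 15), final packaging can start at hour 15 and finishes at hour 24.
Surface grinding cannot begin until heat treatment (finishes hour 13, plus 3-hour gap → hour 16). It runs from hour 16 to 16 + 1 = hour 17.
Dimensional inspection waits on surface grinding (finishes hour 17, plus 3-hour gap → hour 20), so it starts at hour 20 and finishes at 20 + 2 = hour 22.
Coating needs all of dimensional inspection (finishes hour 22, plus 2-hour gap → hour 24); surface grinding (finishes hour 17). That puts its earliest start at hour 24; it finishes at 24 + 3 = hour 27.
The earliest everything can be done is hour 27, which is after the deadline of 22, so it is not possible.

No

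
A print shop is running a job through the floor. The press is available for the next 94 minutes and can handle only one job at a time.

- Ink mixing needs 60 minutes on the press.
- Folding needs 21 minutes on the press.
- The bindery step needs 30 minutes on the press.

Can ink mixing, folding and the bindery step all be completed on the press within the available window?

Running back to back, the jobs need 60 + 21 + 30 = 111 minutes on the press.
Since 111 > 94, they cannot all fit.

No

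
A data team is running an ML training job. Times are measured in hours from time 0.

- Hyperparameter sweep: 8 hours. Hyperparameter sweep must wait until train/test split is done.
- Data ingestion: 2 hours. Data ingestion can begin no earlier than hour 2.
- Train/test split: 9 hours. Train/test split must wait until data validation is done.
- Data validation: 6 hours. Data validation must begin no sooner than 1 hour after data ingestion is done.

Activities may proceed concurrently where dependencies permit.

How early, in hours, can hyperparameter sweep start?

After its own release at hour 2, data ingestion can start at hour 2 and finishes at hour 4.
Data validation cannot begin until data ingestion (finishes hour 4, plus 1-hour gap → hour 5). It runs from hour 5 to 5 + 6 = hour 11.
After data validation (finishes hour 11), train/test split can start at hour 11 and finishes at hour 20.
Hyperparameter sweep waits on train/test split (finishes hour 20), so the earliest it can start is hour 20.

20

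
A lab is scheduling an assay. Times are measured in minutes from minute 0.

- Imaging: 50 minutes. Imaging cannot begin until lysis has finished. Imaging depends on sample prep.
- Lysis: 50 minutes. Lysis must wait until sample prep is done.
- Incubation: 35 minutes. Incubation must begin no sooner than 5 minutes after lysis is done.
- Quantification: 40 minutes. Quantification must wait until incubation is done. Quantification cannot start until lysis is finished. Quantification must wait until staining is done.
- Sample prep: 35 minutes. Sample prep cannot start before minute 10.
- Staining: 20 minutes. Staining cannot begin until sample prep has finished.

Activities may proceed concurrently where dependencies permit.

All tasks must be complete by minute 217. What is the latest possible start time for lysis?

Quantification has no dependents, so it just needs to finish by minute 217. Starting by 217 − 40 = minute 177 achieves that.
Since quantification (must start by minute 177) depends on it, incubation must finish by minute 177. Backing off its 35-minute duration gives a latest start of minute 142.
To finish by minute 217, imaging (duration 50) must start no later than minute 167.
Lysis must finish in time for incubation (must start by minute 142, minus 5-minute gap → minute 137); imaging (must start by minute 167); quantification (must start by minute 177). The tightest is minute 137, so lysis must start by 137 − 50 = minute 87.

87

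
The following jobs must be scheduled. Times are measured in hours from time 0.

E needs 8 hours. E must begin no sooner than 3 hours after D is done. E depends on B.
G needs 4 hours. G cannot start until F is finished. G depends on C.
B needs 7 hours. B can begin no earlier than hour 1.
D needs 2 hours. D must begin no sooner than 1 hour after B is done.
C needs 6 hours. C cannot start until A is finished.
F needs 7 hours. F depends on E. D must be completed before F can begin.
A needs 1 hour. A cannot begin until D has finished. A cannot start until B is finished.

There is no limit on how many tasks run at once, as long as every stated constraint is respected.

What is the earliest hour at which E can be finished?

After its own release at hour 1, B can start at hour 1 and finishes at hour 8.
D waits on B (finishes hour 8, plus 1-hour gap → hour 9), so it starts at hour 9 and finishes at 9 + 2 = hour 11.
E needs all of D (finishes hour 11, plus 3-hour gap → hour 14); B (finishes hour 8). That puts its earliest start at hour 14; it finishes at 14 + 8 = hour 22.

22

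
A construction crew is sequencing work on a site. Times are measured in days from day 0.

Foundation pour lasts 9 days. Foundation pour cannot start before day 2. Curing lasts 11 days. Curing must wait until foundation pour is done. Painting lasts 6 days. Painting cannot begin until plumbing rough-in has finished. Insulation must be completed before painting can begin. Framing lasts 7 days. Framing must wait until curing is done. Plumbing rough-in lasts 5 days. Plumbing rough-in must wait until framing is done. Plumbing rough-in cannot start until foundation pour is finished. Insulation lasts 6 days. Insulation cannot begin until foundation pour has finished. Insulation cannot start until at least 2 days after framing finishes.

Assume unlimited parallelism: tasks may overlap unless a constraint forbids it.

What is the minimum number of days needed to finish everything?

43

After its own release at day 2, foundation pour can start at day 2 and finishes at day 11.
After foundation pour (finishes day 11), curing can start at day 11 and finishes at day 22.
Framing cannot begin until curing (finishes day 22). It runs from day 22 to 22 + 7 = day 29.
Insulation has to wait for foundation pour (finishes day 11); framing (finishes day 29, plus 2-day gap → day 31). The latest of these is day 31, so insulation runs day 31 to 31 + 6 = day 37.
Plumbing rough-in cannot start until framing (finishes day 29); foundation pour (finishes day 11). The controlling bound is day 29, so plumbing rough-in finishes at 29 + 5 = day 34.
Painting needs all of plumbing rough-in (finishes day 34); insulation (finishes day 37). That puts its earliest start at day 37; it finishes at 37 + 6 = day 43.
All tasks are finished once the last one completes. Finish times: Foundation pour at 11, Curing at 22, Framing at 29, Plumbing rough-in at 34, Insulation at 37, Painting at 43. The latest is day 43.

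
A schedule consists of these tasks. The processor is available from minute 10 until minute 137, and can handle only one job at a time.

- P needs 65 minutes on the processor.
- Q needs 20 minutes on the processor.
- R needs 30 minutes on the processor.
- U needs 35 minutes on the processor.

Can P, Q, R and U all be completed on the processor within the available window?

No

The processor window is 137 − 10 = 127 minutes.
Running back to back, the jobs need 65 + 20 + 30 + 35 = 150 minutes on the processor.
Since 150 > 127, they cannot all fit.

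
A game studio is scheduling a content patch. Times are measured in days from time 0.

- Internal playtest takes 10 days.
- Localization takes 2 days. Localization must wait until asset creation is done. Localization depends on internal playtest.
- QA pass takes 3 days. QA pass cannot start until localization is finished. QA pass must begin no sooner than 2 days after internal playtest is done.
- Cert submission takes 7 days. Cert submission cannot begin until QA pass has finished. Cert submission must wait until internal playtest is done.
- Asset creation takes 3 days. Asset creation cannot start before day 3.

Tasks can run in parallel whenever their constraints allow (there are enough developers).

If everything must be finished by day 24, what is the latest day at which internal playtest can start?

To finish by day 24, cert submission (duration 7) must start no later than day 17.
Since cert submission (must start by day 17) depends on it, QA pass must finish by day 17. Backing off its 3-day duration gives a latest start of day 14.
Localization must finish before QA pass (must start by day 14). With a 2-day duration, localization must start by 14 − 2 = day 12.
Internal playtest feeds localization (must start by day 12); QA pass (must start by day 14, minus 2-day gap → day 12); cert submission (must start by day 17). Taking the minimum, internal playtest must finish by day 12 and start by 12 − 10 = day 2.

2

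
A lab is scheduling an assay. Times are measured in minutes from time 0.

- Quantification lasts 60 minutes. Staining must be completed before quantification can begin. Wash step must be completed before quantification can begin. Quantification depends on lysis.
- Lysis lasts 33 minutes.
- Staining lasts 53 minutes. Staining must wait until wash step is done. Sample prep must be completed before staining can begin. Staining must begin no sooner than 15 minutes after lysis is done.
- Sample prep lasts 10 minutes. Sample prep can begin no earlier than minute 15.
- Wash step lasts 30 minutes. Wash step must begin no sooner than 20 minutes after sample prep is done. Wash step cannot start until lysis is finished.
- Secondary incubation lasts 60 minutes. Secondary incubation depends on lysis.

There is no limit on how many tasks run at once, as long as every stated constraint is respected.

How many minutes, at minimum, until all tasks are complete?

Nothing blocks lysis, so it runs from minute 0 to minute 33.
Secondary incubation cannot begin until lysis (finishes minute 33). It runs from minute 33 to 33 + 60 = minute 93.
Sample prep cannot begin until its own release at minute 15. It runs from minute 15 to 15 + 10 = minute 25.
Wash step cannot start until sample prep (finishes minute 25, plus 20-minute gap → minute 45); lysis (finishes minute 33). The controlling bound is minute 45, so wash step finishes at 45 + 30 = minute 75.
Staining cannot start until wash step (finishes minute 75); sample prep (finishes minute 25); lysis (finishes minute 33, plus 15-minute gap → minute 48). The controlling bound is minute 75, so staining finishes at 75 + 53 = minute 128.
For quantification: staining (finishes minute 128); wash step (finishes minute 75); lysis (finishes minute 33). Taking the maximum gives a start of minute 128, and it finishes at 128 + 60 = minute 188.
All tasks are finished once the last one completes. Finish times: Sample prep at 25, Lysis at 33, Wash step at 75, Staining at 128, Secondary incubation at 93, Quantification at 188. The latest is minute 188.

188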